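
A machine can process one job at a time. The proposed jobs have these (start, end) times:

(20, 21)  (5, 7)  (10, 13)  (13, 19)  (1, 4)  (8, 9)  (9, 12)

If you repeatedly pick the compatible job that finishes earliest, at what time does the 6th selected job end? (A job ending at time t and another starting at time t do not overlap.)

21

Sort by end time and greedily take each interval whose start is ≥ the last chosen end.
By end time: (1,4), (5,7), (8,9), (9,12), (10,13), (13,19), (20,21).
Pick (1,4); next start ≥ 4 → (5,7); next start ≥ 7 → (8,9); next start ≥ 9 → (9,12); next start ≥ 12 → (13,19); next start ≥ 19 → (20,21).
Selected: (1,4) (5,7) (8,9) (9,12) (13,19) (20,21)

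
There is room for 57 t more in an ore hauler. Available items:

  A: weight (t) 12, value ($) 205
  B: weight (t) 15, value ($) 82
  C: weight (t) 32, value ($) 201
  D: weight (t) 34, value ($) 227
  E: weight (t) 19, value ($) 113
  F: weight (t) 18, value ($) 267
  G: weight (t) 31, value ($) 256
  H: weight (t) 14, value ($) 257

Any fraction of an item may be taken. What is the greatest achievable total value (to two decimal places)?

836.35

Ratios (sorted): H 18.36, A 17.08, F 14.83, G 8.26, D 6.68, C 6.28, E 5.95, B 5.47
take H (14 @ 257); take A (12 @ 205); take F (18 @ 267); take 13/31 of G → 107.35. Capacity used 57/57.
Total value = 836.35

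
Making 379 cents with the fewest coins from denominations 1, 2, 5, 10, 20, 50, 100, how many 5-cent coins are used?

Use the largest denomination that fits, subtract, and repeat.
379 − 3×100→79 − 1×50→29 − 1×20→9 − 1×5→4 − 2×2→0
Count of 5: 1

1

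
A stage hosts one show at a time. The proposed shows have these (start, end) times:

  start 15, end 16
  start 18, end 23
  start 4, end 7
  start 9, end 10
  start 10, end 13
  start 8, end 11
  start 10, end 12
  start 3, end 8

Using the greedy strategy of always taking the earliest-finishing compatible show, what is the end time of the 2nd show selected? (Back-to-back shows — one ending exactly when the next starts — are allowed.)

10

Greedy by earliest finish: after sorting by end time, pick each interval compatible with the last pick.
By end time: (4,7), (3,8), (9,10), (8,11), (10,12), (10,13), (15,16), (18,23).
Pick (4,7); next start ≥ 7 → (9,10); next start ≥ 10 → (10,12); next start ≥ 12 → (15,16); next start ≥ 16 → (18,23).
Selected: (4,7) (9,10) (10,12) (15,16) (18,23)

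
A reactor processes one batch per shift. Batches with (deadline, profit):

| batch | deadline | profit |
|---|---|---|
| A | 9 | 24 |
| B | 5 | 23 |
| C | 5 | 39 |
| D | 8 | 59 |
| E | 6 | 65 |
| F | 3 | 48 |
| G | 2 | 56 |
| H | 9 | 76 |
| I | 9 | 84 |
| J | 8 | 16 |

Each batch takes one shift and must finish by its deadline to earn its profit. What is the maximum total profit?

By profit: I(d9,84), H(d9,76), E(d6,65), D(d8,59), G(d2,56), F(d3,48), C(d5,39), A(d9,24), B(d5,23), J(d8,16)
I→slot 9; H→slot 8; E→slot 6; D→slot 7; G→slot 2; F→slot 3; C→slot 5; A→slot 4; B→slot 1; J skipped.
Profit = 23 + 56 + 48 + 24 + 39 + 65 + 59 + 76 + 84 = 474

474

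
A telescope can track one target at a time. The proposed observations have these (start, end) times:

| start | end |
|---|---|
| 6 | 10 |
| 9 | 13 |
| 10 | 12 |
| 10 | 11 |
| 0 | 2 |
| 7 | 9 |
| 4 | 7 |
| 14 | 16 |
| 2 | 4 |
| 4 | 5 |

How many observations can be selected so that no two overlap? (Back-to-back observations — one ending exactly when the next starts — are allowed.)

6

Order by finish time; keep every interval that doesn't clash with the previous kept one.
By end time: (0,2), (2,4), (4,5), (4,7), (7,9), (6,10), (10,11), (10,12), (9,13), (14,16).
Pick (0,2); next start ≥ 2 → (2,4); next start ≥ 4 → (4,5); next start ≥ 5 → (7,9); next start ≥ 9 → (10,11); next start ≥ 11 → (14,16).
Selected 6 observations.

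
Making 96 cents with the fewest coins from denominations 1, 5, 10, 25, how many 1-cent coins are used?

Use the largest denomination that fits, subtract, and repeat.
96 = 3×25 + 2×10 + 1×1
Count of 1: 1

1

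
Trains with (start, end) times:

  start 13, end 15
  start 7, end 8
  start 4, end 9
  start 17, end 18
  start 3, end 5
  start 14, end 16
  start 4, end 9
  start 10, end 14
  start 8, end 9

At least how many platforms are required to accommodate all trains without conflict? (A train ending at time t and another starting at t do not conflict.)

3

The answer is the maximum number of intervals overlapping at any instant.
Events (time:±→running): 3:+→1 4:+→2 4:+→3 … peak 3.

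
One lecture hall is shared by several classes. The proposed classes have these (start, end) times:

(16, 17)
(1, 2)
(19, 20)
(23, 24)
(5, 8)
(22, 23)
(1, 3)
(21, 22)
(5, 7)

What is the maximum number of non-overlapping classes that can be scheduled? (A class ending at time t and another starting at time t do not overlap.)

Sort by end time and greedily take each interval whose start is ≥ the last chosen end.
By end time: (1,2), (1,3), (5,7), (5,8), (16,17), (19,20), (21,22), (22,23), (23,24).
Pick (1,2); next start ≥ 2 → (5,7); next start ≥ 7 → (16,17); next start ≥ 17 → (19,20); next start ≥ 20 → (21,22); next start ≥ 22 → (22,23); next start ≥ 23 → (23,24).
Selected 7 classes.

7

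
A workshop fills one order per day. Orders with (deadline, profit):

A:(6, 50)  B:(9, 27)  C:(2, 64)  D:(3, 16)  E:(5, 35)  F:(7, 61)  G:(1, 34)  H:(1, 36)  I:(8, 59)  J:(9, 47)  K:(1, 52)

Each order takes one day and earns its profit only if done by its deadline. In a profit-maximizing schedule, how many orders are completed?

9

Sort by profit descending; place each in the latest free slot ≤ its deadline.
By profit: C(d2,64), F(d7,61), I(d8,59), K(d1,52), A(d6,50), J(d9,47), H(d1,36), E(d5,35), G(d1,34), B(d9,27), D(d3,16)
C→slot 2; F→slot 7; I→slot 8; K→slot 1; A→slot 6; J→slot 9; H skipped; E→slot 5; G skipped; B→slot 4; D→slot 3.
9 of 11 scheduled.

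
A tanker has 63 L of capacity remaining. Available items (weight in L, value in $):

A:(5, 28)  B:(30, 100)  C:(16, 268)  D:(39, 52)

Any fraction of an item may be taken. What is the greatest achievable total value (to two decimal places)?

Greedy by value/weight ratio, highest first.
Order: C (268/16=16.75) > A (28/5=5.60) > B (100/30=3.33) > D (52/39=1.33)
Fill: take C (16 @ 268) → take A (5 @ 28) → take B (30 @ 100) → take 12/39 of D → 16.00; 63/63 used.
Total value = 412.00

412.00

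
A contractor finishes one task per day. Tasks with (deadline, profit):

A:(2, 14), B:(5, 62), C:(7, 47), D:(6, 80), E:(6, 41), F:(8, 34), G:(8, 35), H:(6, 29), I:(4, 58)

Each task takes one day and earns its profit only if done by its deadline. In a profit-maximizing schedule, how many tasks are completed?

8

Profit order: D=80 B=62 I=58 C=47 E=41 G=35 F=34 H=29 A=14
Assign: D→slot 6, B→slot 5, I→slot 4, C→slot 7, E→slot 3, G→slot 8, F→slot 2, H→slot 1, A skipped.
Slots: [1:H] [2:F] [3:E] [4:I] [5:B] [6:D] [7:C] [8:G]
8 of 9 scheduled.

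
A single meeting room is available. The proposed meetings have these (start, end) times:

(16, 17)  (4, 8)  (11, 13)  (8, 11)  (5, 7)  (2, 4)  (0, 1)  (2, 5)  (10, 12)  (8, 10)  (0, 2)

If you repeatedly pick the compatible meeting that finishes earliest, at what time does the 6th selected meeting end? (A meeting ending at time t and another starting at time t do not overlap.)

17

Greedy by earliest finish: after sorting by end time, pick each interval compatible with the last pick.
Sorted by end: (0,1)  (0,2)  (2,4)  (2,5)  (5,7)  (4,8)  (8,10)  (8,11)  (10,12)  (11,13)  (16,17)
take (0,1); take (2,4); take (5,7); skip (4,8); take (8,10); take (10,12); skip (11,13); take (16,17).
Selected: (0,1) (2,4) (5,7) (8,10) (10,12) (16,17)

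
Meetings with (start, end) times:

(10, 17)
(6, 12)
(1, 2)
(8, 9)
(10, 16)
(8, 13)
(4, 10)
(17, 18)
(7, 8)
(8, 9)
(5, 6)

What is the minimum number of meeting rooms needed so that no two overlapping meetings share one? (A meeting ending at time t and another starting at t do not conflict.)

starts: [1, 4, 5, 6, 7, 8, 8, 8, 10, 10, 17]
ends:   [2, 6, 8, 9, 9, 10, 12, 13, 16, 17, 18]
s1→1 e2→0 s4→1 s5→2 e6→1 s6→2 s7→3 e8→2 s8→3 s8→4 s8→5  — peak 5.

5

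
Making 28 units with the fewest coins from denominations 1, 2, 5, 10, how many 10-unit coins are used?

2

Greedy: take as many of the largest coin as possible, then repeat with the remainder.
28 = 2×10 + 1×5 + 1×2 + 1×1
Count of 10: 2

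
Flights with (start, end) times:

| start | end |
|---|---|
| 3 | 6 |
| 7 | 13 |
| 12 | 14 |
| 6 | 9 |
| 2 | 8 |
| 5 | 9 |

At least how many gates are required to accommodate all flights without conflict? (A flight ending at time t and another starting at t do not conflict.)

4

starts: [2, 3, 5, 6, 7, 12]
ends:   [6, 8, 9, 9, 13, 14]
s2→1 s3→2 s5→3 e6→2 s6→3 s7→4  — peak 4.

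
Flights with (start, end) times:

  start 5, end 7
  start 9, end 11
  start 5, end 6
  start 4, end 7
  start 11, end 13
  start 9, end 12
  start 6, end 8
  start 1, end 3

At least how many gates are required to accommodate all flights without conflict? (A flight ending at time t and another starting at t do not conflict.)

Events (time:±→running): 1:+→1 3:-→0 4:+→1 5:+→2 5:+→3 … peak 3.

3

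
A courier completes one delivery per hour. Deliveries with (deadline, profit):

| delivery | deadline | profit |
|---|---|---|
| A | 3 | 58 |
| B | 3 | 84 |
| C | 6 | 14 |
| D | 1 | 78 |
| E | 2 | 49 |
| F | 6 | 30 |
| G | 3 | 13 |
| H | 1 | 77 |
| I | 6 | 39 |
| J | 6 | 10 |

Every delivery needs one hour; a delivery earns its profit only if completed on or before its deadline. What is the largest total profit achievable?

Take jobs in profit order; each goes to the latest open slot no later than its deadline.
By profit: B(d3,84), D(d1,78), H(d1,77), A(d3,58), E(d2,49), I(d6,39), F(d6,30), C(d6,14), G(d3,13), J(d6,10)
B→slot 3; D→slot 1; H skipped; A→slot 2; E skipped; I→slot 6; F→slot 5; C→slot 4; G skipped; J skipped.
Profit = 78 + 58 + 84 + 14 + 30 + 39 = 303

303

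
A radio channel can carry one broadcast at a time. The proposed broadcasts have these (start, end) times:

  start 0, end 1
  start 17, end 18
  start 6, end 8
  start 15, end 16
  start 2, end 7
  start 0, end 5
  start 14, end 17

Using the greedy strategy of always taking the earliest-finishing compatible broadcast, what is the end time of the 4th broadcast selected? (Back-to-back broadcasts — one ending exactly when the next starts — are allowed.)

18

Order by finish time; keep every interval that doesn't clash with the previous kept one.
Sorted by end: (0,1)  (0,5)  (2,7)  (6,8)  (15,16)  (14,17)  (17,18)
take (0,1); take (2,7); take (15,16); take (17,18).
Selected: (0,1) (2,7) (15,16) (17,18)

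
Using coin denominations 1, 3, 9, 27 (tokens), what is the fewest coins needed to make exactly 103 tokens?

7

Use the largest denomination that fits, subtract, and repeat.
103 = 3×27 + 2×9 + 1×3 + 1×1
Total coins = 3 + 2 + 1 + 1 = 7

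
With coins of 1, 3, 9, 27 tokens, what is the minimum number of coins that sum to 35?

Use the largest denomination that fits, subtract, and repeat.
35 = 1×27 + 2×3 + 2×1
Total coins = 1 + 2 + 2 = 5

5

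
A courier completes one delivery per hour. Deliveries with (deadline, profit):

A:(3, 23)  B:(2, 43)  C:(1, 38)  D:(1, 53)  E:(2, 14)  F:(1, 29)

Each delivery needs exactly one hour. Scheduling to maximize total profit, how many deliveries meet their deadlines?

By profit: D(d1,53), B(d2,43), C(d1,38), F(d1,29), A(d3,23), E(d2,14)
D→slot 1; B→slot 2; C skipped; F skipped; A→slot 3; E skipped.
3 of 6 scheduled.

3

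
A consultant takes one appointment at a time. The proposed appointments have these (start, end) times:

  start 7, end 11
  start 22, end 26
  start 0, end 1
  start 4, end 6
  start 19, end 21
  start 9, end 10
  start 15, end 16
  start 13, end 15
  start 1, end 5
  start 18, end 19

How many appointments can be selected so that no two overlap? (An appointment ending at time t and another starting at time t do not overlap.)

8

Sorted by end: (0,1)  (1,5)  (4,6)  (9,10)  (7,11)  (13,15)  (15,16)  (18,19)  (19,21)  (22,26)
take (0,1); take (1,5); take (9,10); skip (7,11); take (13,15); take (15,16); take (18,19); take (19,21); take (22,26).
Selected 8 appointments.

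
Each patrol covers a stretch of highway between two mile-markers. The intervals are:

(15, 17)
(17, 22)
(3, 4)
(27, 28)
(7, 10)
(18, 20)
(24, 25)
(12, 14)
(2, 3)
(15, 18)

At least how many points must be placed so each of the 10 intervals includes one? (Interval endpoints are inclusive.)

7

Sort by right endpoint; whenever an interval is uncovered, place a point at its right end.
Sorted: [2,3] [3,4] [7,10] [12,14] [15,17] [15,18] [18,20] [17,22] [24,25] [27,28]
{[2,3],[3,4]} hit by 3; {[7,10]} hit by 10; {[12,14]} hit by 14; {[15,17],[15,18]} hit by 17; {[18,20],[17,22]} hit by 20; {[24,25]} hit by 25; {[27,28]} hit by 28.
Points: 3, 10, 14, 17, 20, 25, 28 (7 total).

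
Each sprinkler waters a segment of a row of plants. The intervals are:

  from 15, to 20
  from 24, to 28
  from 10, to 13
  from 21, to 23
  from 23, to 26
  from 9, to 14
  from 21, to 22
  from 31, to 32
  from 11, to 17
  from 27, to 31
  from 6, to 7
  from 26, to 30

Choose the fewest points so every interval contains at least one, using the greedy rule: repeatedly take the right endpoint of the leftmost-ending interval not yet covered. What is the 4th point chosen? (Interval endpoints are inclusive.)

Process intervals by earliest right end; each time one isn't hit yet, stab at its right endpoint.
Sorted: [6,7] [10,13] [9,14] [11,17] [15,20] [21,22] [21,23] [23,26] [24,28] [26,30] [27,31] [31,32]
{[6,7]} hit by 7; {[10,13],[9,14],[11,17]} hit by 13; {[15,20]} hit by 20; {[21,22],[21,23]} hit by 22; {[23,26],[24,28],[26,30]} hit by 26; {[27,31],[31,32]} hit by 31.
Points: 7, 13, 20, 22, 26, 31 (6 total).

22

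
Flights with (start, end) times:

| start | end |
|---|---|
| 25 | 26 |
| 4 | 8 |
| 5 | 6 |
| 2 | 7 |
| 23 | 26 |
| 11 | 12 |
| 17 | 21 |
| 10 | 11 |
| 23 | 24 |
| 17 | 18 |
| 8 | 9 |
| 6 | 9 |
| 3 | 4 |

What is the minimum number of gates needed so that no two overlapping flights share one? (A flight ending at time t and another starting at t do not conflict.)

3

Count concurrent intervals with a sweep; the peak is the room count.
starts: [2, 3, 4, 5, 6, 8, 10, 11, 17, 17, 23, 23, 25]
ends:   [4, 6, 7, 8, 9, 9, 11, 12, 18, 21, 24, 26, 26]
s2→1 s3→2 e4→1 s4→2 s5→3  — peak 3.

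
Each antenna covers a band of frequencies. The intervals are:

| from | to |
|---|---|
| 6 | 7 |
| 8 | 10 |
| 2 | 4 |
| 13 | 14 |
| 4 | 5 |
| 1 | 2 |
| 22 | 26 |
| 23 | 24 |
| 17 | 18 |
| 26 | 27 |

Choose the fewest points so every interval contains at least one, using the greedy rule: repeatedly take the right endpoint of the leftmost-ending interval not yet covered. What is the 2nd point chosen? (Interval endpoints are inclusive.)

Sorted: [1,2] [2,4] [4,5] [6,7] [8,10] [13,14] [17,18] [23,24] [22,26] [26,27]
{[1,2],[2,4]} hit by 2; {[4,5]} hit by 5; {[6,7]} hit by 7; {[8,10]} hit by 10; {[13,14]} hit by 14; {[17,18]} hit by 18; {[23,24],[22,26]} hit by 24; {[26,27]} hit by 27.
Points: 2, 5, 7, 10, 14, 18, 24, 27 (8 total).

5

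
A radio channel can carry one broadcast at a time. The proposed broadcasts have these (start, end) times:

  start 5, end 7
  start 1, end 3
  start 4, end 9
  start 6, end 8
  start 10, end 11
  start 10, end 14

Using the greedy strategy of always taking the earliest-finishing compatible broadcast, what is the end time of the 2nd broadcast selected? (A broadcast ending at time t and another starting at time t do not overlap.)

7

Sort by end time and greedily take each interval whose start is ≥ the last chosen end.
By end time: (1,3), (5,7), (6,8), (4,9), (10,11), (10,14).
Pick (1,3); next start ≥ 3 → (5,7); next start ≥ 7 → (10,11).
Selected: (1,3) (5,7) (10,11)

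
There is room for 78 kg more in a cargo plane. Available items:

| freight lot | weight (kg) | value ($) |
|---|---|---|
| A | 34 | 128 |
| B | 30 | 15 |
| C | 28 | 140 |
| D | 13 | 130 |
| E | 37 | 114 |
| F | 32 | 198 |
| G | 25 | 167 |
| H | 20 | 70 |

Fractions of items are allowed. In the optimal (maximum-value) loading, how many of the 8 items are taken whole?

Order: D (130/13=10.00) > G (167/25=6.68) > F (198/32=6.19) > C (140/28=5.00) > A (128/34=3.76) > H (70/20=3.50) > E (114/37=3.08) > B (15/30=0.50)
Fill: take D (13 @ 130) → take G (25 @ 167) → take F (32 @ 198) → take 8/28 of C → 40.00; 78/78 used.
3 item(s) taken whole; one partial (take 8/28 of C).

3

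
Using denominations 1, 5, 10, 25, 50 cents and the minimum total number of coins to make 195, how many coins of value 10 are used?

195 = 3×50 + 1×25 + 2×10
Count of 10: 2

2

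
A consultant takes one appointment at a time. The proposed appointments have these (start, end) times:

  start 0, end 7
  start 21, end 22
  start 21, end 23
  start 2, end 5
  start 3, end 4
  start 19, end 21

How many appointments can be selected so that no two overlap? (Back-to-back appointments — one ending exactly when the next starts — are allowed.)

Sort by end time and greedily take each interval whose start is ≥ the last chosen end.
By end time: (3,4), (2,5), (0,7), (19,21), (21,22), (21,23).
Pick (3,4); next start ≥ 4 → (19,21); next start ≥ 21 → (21,22).
Selected 3 appointments.

3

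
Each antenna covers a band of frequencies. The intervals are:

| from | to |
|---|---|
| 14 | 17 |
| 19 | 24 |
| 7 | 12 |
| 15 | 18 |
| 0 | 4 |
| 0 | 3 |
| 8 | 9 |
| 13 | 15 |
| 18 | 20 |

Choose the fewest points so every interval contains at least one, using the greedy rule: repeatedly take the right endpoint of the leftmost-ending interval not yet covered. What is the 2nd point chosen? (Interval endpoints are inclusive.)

9

Process intervals by earliest right end; each time one isn't hit yet, stab at its right endpoint.
By right end: [0,3]  [0,4]  [8,9]  [7,12]  [13,15]  [14,17]  [15,18]  [18,20]  [19,24]
[0,3] uncovered → point at 3; [8,9] uncovered → point at 9; [13,15] uncovered → point at 15; [18,20] uncovered → point at 20.
Points: 3, 9, 15, 20 (4 total).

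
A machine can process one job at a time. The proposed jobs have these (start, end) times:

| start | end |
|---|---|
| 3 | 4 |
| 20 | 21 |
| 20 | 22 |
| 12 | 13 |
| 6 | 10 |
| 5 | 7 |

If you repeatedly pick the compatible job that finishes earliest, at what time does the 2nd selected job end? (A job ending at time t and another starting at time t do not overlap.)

Greedy by earliest finish: after sorting by end time, pick each interval compatible with the last pick.
By end time: (3,4), (5,7), (6,10), (12,13), (20,21), (20,22).
Pick (3,4); next start ≥ 4 → (5,7); next start ≥ 7 → (12,13); next start ≥ 13 → (20,21).
Selected: (3,4) (5,7) (12,13) (20,21)

7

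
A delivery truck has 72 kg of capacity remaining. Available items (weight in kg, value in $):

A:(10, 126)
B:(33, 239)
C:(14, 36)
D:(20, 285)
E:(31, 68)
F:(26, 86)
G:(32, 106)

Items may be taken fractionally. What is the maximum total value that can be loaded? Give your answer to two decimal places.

679.81

Greedy by value/weight ratio, highest first.
Ratios (sorted): D 14.25, A 12.60, B 7.24, G 3.31, F 3.31, C 2.57, E 2.19
take D (20 @ 285); take A (10 @ 126); take B (33 @ 239); take 9/32 of G → 29.81. Capacity used 72/72.
Total value = 679.81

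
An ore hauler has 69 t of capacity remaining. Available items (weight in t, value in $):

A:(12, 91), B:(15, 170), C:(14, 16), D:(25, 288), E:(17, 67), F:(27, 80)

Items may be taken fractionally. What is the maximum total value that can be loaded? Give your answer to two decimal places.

Sort by value per unit weight and fill in that order.
Order: D (288/25=11.52) > B (170/15=11.33) > A (91/12=7.58) > E (67/17=3.94) > F (80/27=2.96) > C (16/14=1.14)
Fill: take D (25 @ 288) → take B (15 @ 170) → take A (12 @ 91) → take E (17 @ 67); 69/69 used.
Total value = 616.00

616.00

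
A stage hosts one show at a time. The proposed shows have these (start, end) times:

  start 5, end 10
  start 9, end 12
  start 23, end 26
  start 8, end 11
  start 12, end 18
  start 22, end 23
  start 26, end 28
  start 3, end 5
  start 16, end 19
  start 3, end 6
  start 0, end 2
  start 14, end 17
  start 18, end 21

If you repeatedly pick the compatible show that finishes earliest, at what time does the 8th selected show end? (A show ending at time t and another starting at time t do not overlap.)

28

Order by finish time; keep every interval that doesn't clash with the previous kept one.
By end time: (0,2), (3,5), (3,6), (5,10), (8,11), (9,12), (14,17), (12,18), (16,19), (18,21), (22,23), (23,26), (26,28).
Pick (0,2); next start ≥ 2 → (3,5); next start ≥ 5 → (5,10); next start ≥ 10 → (14,17); next start ≥ 17 → (18,21); next start ≥ 21 → (22,23); next start ≥ 23 → (23,26); next start ≥ 26 → (26,28).
Selected: (0,2) (3,5) (5,10) (14,17) (18,21) (22,23) (23,26) (26,28)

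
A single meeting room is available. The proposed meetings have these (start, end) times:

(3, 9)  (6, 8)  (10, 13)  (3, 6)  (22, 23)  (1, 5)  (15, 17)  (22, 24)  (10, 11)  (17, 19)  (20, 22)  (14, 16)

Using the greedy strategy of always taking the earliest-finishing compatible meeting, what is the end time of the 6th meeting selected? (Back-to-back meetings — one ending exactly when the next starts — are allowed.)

22

Sort by end time and greedily take each interval whose start is ≥ the last chosen end.
By end time: (1,5), (3,6), (6,8), (3,9), (10,11), (10,13), (14,16), (15,17), (17,19), (20,22), (22,23), (22,24).
Pick (1,5); next start ≥ 5 → (6,8); next start ≥ 8 → (10,11); next start ≥ 11 → (14,16); next start ≥ 16 → (17,19); next start ≥ 19 → (20,22); next start ≥ 22 → (22,23).
Selected: (1,5) (6,8) (10,11) (14,16) (17,19) (20,22) (22,23)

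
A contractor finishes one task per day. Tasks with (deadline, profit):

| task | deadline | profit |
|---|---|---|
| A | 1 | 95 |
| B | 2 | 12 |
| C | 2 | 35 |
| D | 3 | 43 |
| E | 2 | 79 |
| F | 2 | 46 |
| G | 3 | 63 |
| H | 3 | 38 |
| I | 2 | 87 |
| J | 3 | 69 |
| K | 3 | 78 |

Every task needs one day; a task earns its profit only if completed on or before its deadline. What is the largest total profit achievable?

260

Sort by profit descending; place each in the latest free slot ≤ its deadline.
By profit: A(d1,95), I(d2,87), E(d2,79), K(d3,78), J(d3,69), G(d3,63), F(d2,46), D(d3,43), H(d3,38), C(d2,35), B(d2,12)
A→slot 1; I→slot 2; E skipped; K→slot 3; J skipped; G skipped; F skipped; D skipped; H skipped; C skipped; B skipped.
Profit = 95 + 87 + 78 = 260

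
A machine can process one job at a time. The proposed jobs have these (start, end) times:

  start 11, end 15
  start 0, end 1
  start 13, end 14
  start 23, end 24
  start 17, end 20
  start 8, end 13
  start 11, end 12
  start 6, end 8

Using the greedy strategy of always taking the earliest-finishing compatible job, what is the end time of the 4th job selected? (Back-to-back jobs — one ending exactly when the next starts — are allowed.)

By end time: (0,1), (6,8), (11,12), (8,13), (13,14), (11,15), (17,20), (23,24).
Pick (0,1); next start ≥ 1 → (6,8); next start ≥ 8 → (11,12); next start ≥ 12 → (13,14); next start ≥ 14 → (17,20); next start ≥ 20 → (23,24).
Selected: (0,1) (6,8) (11,12) (13,14) (17,20) (23,24)

14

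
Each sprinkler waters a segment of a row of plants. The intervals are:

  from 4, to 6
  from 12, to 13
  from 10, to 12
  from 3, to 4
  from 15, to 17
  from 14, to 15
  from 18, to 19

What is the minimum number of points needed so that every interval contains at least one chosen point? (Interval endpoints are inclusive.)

By right end: [3,4]  [4,6]  [10,12]  [12,13]  [14,15]  [15,17]  [18,19]
[3,4] uncovered → point at 4; [10,12] uncovered → point at 12; [14,15] uncovered → point at 15; [18,19] uncovered → point at 19.
Points: 4, 12, 15, 19 (4 total).

4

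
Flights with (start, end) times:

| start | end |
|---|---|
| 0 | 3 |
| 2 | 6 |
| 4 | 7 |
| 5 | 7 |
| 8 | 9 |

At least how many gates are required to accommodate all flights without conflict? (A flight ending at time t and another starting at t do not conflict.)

3

The answer is the maximum number of intervals overlapping at any instant.
Events (time:±→running): 0:+→1 2:+→2 3:-→1 4:+→2 5:+→3 … peak 3.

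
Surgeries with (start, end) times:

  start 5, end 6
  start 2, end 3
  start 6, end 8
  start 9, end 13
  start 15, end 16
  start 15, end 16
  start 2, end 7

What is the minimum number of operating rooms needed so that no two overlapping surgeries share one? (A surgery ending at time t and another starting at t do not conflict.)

Events (time:±→running): 2:+→1 2:+→2 … peak 2.

2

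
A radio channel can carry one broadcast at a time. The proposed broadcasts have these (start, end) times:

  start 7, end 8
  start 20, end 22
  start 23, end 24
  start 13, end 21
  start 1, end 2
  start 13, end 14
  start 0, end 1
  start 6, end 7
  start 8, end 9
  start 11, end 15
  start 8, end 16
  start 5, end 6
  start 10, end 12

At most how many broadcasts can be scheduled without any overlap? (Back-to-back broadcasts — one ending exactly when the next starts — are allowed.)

10

Order by finish time; keep every interval that doesn't clash with the previous kept one.
Sorted by end: (0,1)  (1,2)  (5,6)  (6,7)  (7,8)  (8,9)  (10,12)  (13,14)  (11,15)  (8,16)  (13,21)  (20,22)  (23,24)
take (0,1); take (1,2); take (5,6); take (6,7); take (7,8); take (8,9); take (10,12); take (13,14); skip (13,21); take (20,22); take (23,24).
Selected 10 broadcasts.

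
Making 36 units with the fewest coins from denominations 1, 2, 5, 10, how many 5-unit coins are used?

1

Greedy: take as many of the largest coin as possible, then repeat with the remainder.
36 − 3×10→6 − 1×5→1 − 1×1→0
Count of 5: 1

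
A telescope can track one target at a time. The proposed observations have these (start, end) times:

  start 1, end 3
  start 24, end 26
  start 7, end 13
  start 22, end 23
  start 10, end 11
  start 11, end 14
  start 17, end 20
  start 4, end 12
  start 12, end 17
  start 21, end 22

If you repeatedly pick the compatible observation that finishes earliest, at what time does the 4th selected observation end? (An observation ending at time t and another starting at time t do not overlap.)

Greedy by earliest finish: after sorting by end time, pick each interval compatible with the last pick.
Sorted by end: (1,3)  (10,11)  (4,12)  (7,13)  (11,14)  (12,17)  (17,20)  (21,22)  (22,23)  (24,26)
take (1,3); take (10,11); skip (7,13); take (11,14); take (17,20); take (21,22); take (22,23); take (24,26).
Selected: (1,3) (10,11) (11,14) (17,20) (21,22) (22,23) (24,26)

20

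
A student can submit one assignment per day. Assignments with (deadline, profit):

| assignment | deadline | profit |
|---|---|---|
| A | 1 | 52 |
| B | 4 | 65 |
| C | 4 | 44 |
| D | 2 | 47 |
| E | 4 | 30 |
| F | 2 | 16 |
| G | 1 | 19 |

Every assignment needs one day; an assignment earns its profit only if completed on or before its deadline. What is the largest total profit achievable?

208

Sort by profit descending; place each in the latest free slot ≤ its deadline.
By profit: B(d4,65), A(d1,52), D(d2,47), C(d4,44), E(d4,30), G(d1,19), F(d2,16)
B→slot 4; A→slot 1; D→slot 2; C→slot 3; E skipped; G skipped; F skipped.
Profit = 52 + 47 + 44 + 65 = 208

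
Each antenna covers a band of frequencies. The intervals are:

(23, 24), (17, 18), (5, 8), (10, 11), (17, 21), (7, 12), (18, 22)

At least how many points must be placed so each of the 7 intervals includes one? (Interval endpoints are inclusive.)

By right end: [5,8]  [10,11]  [7,12]  [17,18]  [17,21]  [18,22]  [23,24]
[5,8] uncovered → point at 8; [10,11] uncovered → point at 11; [17,18] uncovered → point at 18; [23,24] uncovered → point at 24.
Points: 8, 11, 18, 24 (4 total).

4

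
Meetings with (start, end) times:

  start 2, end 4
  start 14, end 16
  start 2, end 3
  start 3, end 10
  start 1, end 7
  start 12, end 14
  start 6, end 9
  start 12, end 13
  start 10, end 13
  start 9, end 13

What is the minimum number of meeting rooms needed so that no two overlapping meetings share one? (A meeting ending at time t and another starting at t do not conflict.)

The answer is the maximum number of intervals overlapping at any instant.
starts: [1, 2, 2, 3, 6, 9, 10, 12, 12, 14]
ends:   [3, 4, 7, 9, 10, 13, 13, 13, 14, 16]
s1→1 s2→2 s2→3 e3→2 s3→3 e4→2 s6→3 e7→2 e9→1 s9→2 e10→1 s10→2 s12→3 s12→4  — peak 4.

4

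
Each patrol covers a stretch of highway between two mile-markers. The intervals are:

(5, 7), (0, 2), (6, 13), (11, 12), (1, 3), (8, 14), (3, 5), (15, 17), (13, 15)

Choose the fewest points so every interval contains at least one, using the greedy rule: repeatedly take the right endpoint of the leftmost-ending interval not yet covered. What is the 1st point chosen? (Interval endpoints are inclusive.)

2

Sort by right endpoint; whenever an interval is uncovered, place a point at its right end.
By right end: [0,2]  [1,3]  [3,5]  [5,7]  [11,12]  [6,13]  [8,14]  [13,15]  [15,17]
[0,2] uncovered → point at 2; [3,5] uncovered → point at 5; [11,12] uncovered → point at 12; [13,15] uncovered → point at 15.
Points: 2, 5, 12, 15 (4 total).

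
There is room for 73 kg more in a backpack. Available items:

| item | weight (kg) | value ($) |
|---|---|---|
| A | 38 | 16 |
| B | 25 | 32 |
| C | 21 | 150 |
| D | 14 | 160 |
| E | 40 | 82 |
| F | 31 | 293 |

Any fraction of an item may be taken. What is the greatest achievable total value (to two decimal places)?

Greedy by value/weight ratio, highest first.
Ratios (sorted): D 11.43, F 9.45, C 7.14, E 2.05, B 1.28, A 0.42
take D (14 @ 160); take F (31 @ 293); take C (21 @ 150); take 7/40 of E → 14.35. Capacity used 73/73.
Total value = 617.35

617.35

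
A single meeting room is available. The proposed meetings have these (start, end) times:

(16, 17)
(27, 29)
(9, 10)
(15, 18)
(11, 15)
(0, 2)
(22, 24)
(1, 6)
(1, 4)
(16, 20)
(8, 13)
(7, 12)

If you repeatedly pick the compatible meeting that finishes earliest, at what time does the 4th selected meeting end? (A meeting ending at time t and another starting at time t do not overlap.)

Sort by end time and greedily take each interval whose start is ≥ the last chosen end.
Sorted by end: (0,2)  (1,4)  (1,6)  (9,10)  (7,12)  (8,13)  (11,15)  (16,17)  (15,18)  (16,20)  (22,24)  (27,29)
take (0,2); skip (1,6); take (9,10); skip (7,12); take (11,15); take (16,17); skip (15,18); take (22,24); take (27,29).
Selected: (0,2) (9,10) (11,15) (16,17) (22,24) (27,29)

17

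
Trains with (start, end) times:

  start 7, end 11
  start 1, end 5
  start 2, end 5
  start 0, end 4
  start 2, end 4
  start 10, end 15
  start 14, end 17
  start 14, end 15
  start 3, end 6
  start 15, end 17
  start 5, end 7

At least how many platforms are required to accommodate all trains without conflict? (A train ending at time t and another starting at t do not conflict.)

Count concurrent intervals with a sweep; the peak is the room count.
Events (time:±→running): 0:+→1 1:+→2 2:+→3 2:+→4 3:+→5 … peak 5.

5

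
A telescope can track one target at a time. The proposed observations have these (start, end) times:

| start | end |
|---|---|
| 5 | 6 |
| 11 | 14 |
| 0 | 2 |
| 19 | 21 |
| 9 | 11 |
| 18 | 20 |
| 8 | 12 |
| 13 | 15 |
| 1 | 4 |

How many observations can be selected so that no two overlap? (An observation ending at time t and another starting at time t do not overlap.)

By end time: (0,2), (1,4), (5,6), (9,11), (8,12), (11,14), (13,15), (18,20), (19,21).
Pick (0,2); next start ≥ 2 → (5,6); next start ≥ 6 → (9,11); next start ≥ 11 → (11,14); next start ≥ 14 → (18,20).
Selected 5 observations.

5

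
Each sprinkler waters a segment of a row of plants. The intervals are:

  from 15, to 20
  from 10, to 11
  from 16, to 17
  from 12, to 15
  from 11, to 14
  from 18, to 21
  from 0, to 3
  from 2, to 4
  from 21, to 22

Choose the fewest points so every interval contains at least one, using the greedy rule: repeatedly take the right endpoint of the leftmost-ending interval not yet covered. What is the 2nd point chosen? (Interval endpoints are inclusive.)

Sorted: [0,3] [2,4] [10,11] [11,14] [12,15] [16,17] [15,20] [18,21] [21,22]
{[0,3],[2,4]} hit by 3; {[10,11],[11,14]} hit by 11; {[12,15]} hit by 15; {[16,17],[15,20]} hit by 17; {[18,21],[21,22]} hit by 21.
Points: 3, 11, 15, 17, 21 (5 total).

11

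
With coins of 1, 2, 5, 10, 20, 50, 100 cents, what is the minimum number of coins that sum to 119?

119 = 1×100 + 1×10 + 1×5 + 2×2
Total coins = 1 + 1 + 1 + 2 = 5

5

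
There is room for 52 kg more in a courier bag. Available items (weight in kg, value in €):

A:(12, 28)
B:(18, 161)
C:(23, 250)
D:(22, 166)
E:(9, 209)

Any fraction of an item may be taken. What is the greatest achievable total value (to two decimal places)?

Sort by value per unit weight and fill in that order.
Order: E (209/9=23.22) > C (250/23=10.87) > B (161/18=8.94) > D (166/22=7.55) > A (28/12=2.33)
Fill: take E (9 @ 209) → take C (23 @ 250) → take B (18 @ 161) → take 2/22 of D → 15.09; 52/52 used.
Total value = 635.09

635.09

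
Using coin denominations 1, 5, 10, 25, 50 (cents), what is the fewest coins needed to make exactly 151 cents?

4

Greedy: take as many of the largest coin as possible, then repeat with the remainder.
151 − 3×50→1 − 1×1→0
Total coins = 3 + 1 = 4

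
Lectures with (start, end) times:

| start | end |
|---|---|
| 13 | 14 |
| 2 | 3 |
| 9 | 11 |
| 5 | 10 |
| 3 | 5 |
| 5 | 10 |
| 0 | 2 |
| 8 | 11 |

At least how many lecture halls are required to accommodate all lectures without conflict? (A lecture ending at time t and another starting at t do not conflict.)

Events (time:±→running): 0:+→1 2:-→0 2:+→1 3:-→0 3:+→1 5:-→0 5:+→1 5:+→2 8:+→3 9:+→4 … peak 4.

4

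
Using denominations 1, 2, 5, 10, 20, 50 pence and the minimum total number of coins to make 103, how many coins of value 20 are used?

Greedy: take as many of the largest coin as possible, then repeat with the remainder.
103 = 2×50 + 1×2 + 1×1
Count of 20: 0

0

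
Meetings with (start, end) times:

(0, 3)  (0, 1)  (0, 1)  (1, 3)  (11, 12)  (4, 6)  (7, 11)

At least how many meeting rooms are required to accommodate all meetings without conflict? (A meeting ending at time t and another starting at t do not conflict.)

Count concurrent intervals with a sweep; the peak is the room count.
Events (time:±→running): 0:+→1 0:+→2 0:+→3 … peak 3.

3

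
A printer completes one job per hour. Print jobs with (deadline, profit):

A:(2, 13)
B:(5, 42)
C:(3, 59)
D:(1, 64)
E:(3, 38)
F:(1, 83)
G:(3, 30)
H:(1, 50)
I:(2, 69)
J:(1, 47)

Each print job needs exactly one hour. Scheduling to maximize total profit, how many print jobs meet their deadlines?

4

By profit: F(d1,83), I(d2,69), D(d1,64), C(d3,59), H(d1,50), J(d1,47), B(d5,42), E(d3,38), G(d3,30), A(d2,13)
F→slot 1; I→slot 2; D skipped; C→slot 3; H skipped; J skipped; B→slot 5; E skipped; G skipped; A skipped.
4 of 10 scheduled.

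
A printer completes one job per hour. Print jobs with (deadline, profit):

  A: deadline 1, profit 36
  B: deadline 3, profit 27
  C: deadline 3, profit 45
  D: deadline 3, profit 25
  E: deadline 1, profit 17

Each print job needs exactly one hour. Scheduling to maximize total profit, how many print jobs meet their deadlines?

3

By profit: C(d3,45), A(d1,36), B(d3,27), D(d3,25), E(d1,17)
C→slot 3; A→slot 1; B→slot 2; D skipped; E skipped.
3 of 5 scheduled.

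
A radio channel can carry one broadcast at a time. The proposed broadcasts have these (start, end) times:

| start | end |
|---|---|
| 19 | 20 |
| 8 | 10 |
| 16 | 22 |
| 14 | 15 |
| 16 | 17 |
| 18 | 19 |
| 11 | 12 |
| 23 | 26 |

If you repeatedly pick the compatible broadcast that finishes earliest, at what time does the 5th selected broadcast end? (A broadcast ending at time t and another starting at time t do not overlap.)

Greedy by earliest finish: after sorting by end time, pick each interval compatible with the last pick.
By end time: (8,10), (11,12), (14,15), (16,17), (18,19), (19,20), (16,22), (23,26).
Pick (8,10); next start ≥ 10 → (11,12); next start ≥ 12 → (14,15); next start ≥ 15 → (16,17); next start ≥ 17 → (18,19); next start ≥ 19 → (19,20); next start ≥ 20 → (23,26).
Selected: (8,10) (11,12) (14,15) (16,17) (18,19) (19,20) (23,26)

19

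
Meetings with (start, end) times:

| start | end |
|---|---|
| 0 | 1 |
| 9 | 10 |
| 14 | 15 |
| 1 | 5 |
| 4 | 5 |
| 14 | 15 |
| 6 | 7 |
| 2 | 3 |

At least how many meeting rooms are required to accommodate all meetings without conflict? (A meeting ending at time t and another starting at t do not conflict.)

Events (time:±→running): 0:+→1 1:-→0 1:+→1 2:+→2 … peak 2.

2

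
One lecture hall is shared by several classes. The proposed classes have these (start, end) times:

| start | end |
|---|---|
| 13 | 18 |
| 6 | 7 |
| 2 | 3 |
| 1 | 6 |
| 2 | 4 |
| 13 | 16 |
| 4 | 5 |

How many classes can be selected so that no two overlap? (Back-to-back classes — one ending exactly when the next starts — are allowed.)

Sort by end time and greedily take each interval whose start is ≥ the last chosen end.
Sorted by end: (2,3)  (2,4)  (4,5)  (1,6)  (6,7)  (13,16)  (13,18)
take (2,3); take (4,5); skip (1,6); take (6,7); take (13,16).
Selected 4 classes.

4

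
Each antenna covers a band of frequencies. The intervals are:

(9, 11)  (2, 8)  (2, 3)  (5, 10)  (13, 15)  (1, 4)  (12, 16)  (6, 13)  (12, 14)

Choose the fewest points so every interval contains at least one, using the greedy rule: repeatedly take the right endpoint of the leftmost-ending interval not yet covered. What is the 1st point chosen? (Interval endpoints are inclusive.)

By right end: [2,3]  [1,4]  [2,8]  [5,10]  [9,11]  [6,13]  [12,14]  [13,15]  [12,16]
[2,3] uncovered → point at 3; [5,10] uncovered → point at 10; [12,14] uncovered → point at 14.
Points: 3, 10, 14 (3 total).

3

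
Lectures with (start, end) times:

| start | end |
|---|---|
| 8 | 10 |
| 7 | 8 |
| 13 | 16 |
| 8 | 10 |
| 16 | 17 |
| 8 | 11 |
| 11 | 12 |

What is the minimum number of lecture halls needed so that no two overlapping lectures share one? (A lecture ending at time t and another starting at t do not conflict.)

Events (time:±→running): 7:+→1 8:-→0 8:+→1 8:+→2 8:+→3 … peak 3.

3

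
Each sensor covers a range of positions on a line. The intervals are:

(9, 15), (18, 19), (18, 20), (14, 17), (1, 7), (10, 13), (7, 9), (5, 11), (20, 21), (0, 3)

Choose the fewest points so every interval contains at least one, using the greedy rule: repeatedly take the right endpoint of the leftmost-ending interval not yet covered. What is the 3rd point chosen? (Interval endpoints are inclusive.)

13

Process intervals by earliest right end; each time one isn't hit yet, stab at its right endpoint.
By right end: [0,3]  [1,7]  [7,9]  [5,11]  [10,13]  [9,15]  [14,17]  [18,19]  [18,20]  [20,21]
[0,3] uncovered → point at 3; [7,9] uncovered → point at 9; [10,13] uncovered → point at 13; [14,17] uncovered → point at 17; [18,19] uncovered → point at 19; [20,21] uncovered → point at 21.
Points: 3, 9, 13, 17, 19, 21 (6 total).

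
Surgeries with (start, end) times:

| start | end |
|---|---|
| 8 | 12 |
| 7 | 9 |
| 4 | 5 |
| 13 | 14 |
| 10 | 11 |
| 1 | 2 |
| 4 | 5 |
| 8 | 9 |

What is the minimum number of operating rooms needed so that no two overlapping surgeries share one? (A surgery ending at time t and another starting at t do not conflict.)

Events (time:±→running): 1:+→1 2:-→0 4:+→1 4:+→2 5:-→1 5:-→0 7:+→1 8:+→2 8:+→3 … peak 3.

3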